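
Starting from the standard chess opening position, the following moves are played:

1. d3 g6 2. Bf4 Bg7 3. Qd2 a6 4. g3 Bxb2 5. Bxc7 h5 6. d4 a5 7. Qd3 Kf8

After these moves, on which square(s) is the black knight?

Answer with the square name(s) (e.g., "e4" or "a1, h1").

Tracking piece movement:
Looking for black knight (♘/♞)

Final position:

  a b c d e f g h
  ─────────────────
8│♜ ♞ ♝ ♛ · ♚ ♞ ♜│8
7│· ♟ ♗ ♟ ♟ ♟ · ·│7
6│· · · · · · ♟ ·│6
5│♟ · · · · · · ♟│5
4│· · · ♙ · · · ·│4
3│· · · ♕ · · ♙ ·│3
2│♙ ♝ ♙ · ♙ ♙ · ♙│2
1│♖ ♘ · · ♔ ♗ ♘ ♖│1
  ─────────────────
  a b c d e f g h


b8, g8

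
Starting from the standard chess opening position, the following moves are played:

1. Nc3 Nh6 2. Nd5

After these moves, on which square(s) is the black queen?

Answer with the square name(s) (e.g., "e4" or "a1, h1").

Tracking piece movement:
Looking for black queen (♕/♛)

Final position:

  a b c d e f g h
  ─────────────────
8│♜ ♞ ♝ ♛ ♚ ♝ · ♜│8
7│♟ ♟ ♟ ♟ ♟ ♟ ♟ ♟│7
6│· · · · · · · ♞│6
5│· · · ♘ · · · ·│5
4│· · · · · · · ·│4
3│· · · · · · · ·│3
2│♙ ♙ ♙ ♙ ♙ ♙ ♙ ♙│2
1│♖ · ♗ ♕ ♔ ♗ ♘ ♖│1
  ─────────────────
  a b c d e f g h


d8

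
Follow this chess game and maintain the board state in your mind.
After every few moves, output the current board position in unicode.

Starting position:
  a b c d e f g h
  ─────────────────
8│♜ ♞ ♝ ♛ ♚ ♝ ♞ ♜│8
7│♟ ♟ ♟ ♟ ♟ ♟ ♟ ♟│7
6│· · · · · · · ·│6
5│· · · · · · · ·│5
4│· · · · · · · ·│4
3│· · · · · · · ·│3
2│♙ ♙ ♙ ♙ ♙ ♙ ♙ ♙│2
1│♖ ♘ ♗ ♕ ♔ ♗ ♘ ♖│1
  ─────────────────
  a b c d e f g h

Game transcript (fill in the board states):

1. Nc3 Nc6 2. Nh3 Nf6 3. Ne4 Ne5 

  a b c d e f g h
  ─────────────────
8│♜ · ♝ ♛ ♚ ♝ · ♜│8
7│♟ ♟ ♟ ♟ ♟ ♟ ♟ ♟│7
6│· · · · · ♞ · ·│6
5│· · · · ♞ · · ·│5
4│· · · · ♘ · · ·│4
3│· · · · · · · ♘│3
2│♙ ♙ ♙ ♙ ♙ ♙ ♙ ♙│2
1│♖ · ♗ ♕ ♔ ♗ · ♖│1
  ─────────────────
  a b c d e f g h

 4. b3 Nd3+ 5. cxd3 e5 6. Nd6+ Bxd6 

  a b c d e f g h
  ─────────────────
8│♜ · ♝ ♛ ♚ · · ♜│8
7│♟ ♟ ♟ ♟ · ♟ ♟ ♟│7
6│· · · ♝ · ♞ · ·│6
5│· · · · ♟ · · ·│5
4│· · · · · · · ·│4
3│· ♙ · ♙ · · · ♘│3
2│♙ · · ♙ ♙ ♙ ♙ ♙│2
1│♖ · ♗ ♕ ♔ ♗ · ♖│1
  ─────────────────
  a b c d e f g h

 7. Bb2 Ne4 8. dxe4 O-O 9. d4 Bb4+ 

  a b c d e f g h
  ─────────────────
8│♜ · ♝ ♛ · ♜ ♚ ·│8
7│♟ ♟ ♟ ♟ · ♟ ♟ ♟│7
6│· · · · · · · ·│6
5│· · · · ♟ · · ·│5
4│· ♝ · ♙ ♙ · · ·│4
3│· ♙ · · · · · ♘│3
2│♙ ♗ · · ♙ ♙ ♙ ♙│2
1│♖ · · ♕ ♔ ♗ · ♖│1
  ─────────────────
  a b c d e f g h

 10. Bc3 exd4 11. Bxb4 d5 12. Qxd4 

  a b c d e f g h
  ─────────────────
8│♜ · ♝ ♛ · ♜ ♚ ·│8
7│♟ ♟ ♟ · · ♟ ♟ ♟│7
6│· · · · · · · ·│6
5│· · · ♟ · · · ·│5
4│· ♗ · ♕ ♙ · · ·│4
3│· ♙ · · · · · ♘│3
2│♙ · · · ♙ ♙ ♙ ♙│2
1│♖ · · · ♔ ♗ · ♖│1
  ─────────────────
  a b c d e f g h


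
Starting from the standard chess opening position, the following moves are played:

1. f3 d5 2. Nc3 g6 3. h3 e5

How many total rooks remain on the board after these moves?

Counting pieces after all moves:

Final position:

  a b c d e f g h
  ─────────────────
8│♜ ♞ ♝ ♛ ♚ ♝ ♞ ♜│8
7│♟ ♟ ♟ · · ♟ · ♟│7
6│· · · · · · ♟ ·│6
5│· · · ♟ ♟ · · ·│5
4│· · · · · · · ·│4
3│· · ♘ · · ♙ · ♙│3
2│♙ ♙ ♙ ♙ ♙ · ♙ ·│2
1│♖ · ♗ ♕ ♔ ♗ ♘ ♖│1
  ─────────────────
  a b c d e f g h


4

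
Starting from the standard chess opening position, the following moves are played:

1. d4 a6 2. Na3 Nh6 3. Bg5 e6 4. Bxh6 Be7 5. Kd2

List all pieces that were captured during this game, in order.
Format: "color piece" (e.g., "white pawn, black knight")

Tracking captures:
  Bxh6: captured black knight

black knight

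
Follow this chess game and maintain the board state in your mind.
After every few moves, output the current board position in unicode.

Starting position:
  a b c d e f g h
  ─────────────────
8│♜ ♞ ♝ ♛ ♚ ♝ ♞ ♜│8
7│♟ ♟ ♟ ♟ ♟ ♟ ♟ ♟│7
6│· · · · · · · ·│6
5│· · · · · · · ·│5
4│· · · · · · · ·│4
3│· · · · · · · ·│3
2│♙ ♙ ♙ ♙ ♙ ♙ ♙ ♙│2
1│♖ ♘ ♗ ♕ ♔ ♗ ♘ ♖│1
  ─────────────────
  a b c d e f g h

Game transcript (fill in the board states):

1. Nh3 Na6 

  a b c d e f g h
  ─────────────────
8│♜ · ♝ ♛ ♚ ♝ ♞ ♜│8
7│♟ ♟ ♟ ♟ ♟ ♟ ♟ ♟│7
6│♞ · · · · · · ·│6
5│· · · · · · · ·│5
4│· · · · · · · ·│4
3│· · · · · · · ♘│3
2│♙ ♙ ♙ ♙ ♙ ♙ ♙ ♙│2
1│♖ ♘ ♗ ♕ ♔ ♗ · ♖│1
  ─────────────────
  a b c d e f g h

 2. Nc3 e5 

  a b c d e f g h
  ─────────────────
8│♜ · ♝ ♛ ♚ ♝ ♞ ♜│8
7│♟ ♟ ♟ ♟ · ♟ ♟ ♟│7
6│♞ · · · · · · ·│6
5│· · · · ♟ · · ·│5
4│· · · · · · · ·│4
3│· · ♘ · · · · ♘│3
2│♙ ♙ ♙ ♙ ♙ ♙ ♙ ♙│2
1│♖ · ♗ ♕ ♔ ♗ · ♖│1
  ─────────────────
  a b c d e f g h

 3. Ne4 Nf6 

  a b c d e f g h
  ─────────────────
8│♜ · ♝ ♛ ♚ ♝ · ♜│8
7│♟ ♟ ♟ ♟ · ♟ ♟ ♟│7
6│♞ · · · · ♞ · ·│6
5│· · · · ♟ · · ·│5
4│· · · · ♘ · · ·│4
3│· · · · · · · ♘│3
2│♙ ♙ ♙ ♙ ♙ ♙ ♙ ♙│2
1│♖ · ♗ ♕ ♔ ♗ · ♖│1
  ─────────────────
  a b c d e f g h

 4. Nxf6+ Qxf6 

  a b c d e f g h
  ─────────────────
8│♜ · ♝ · ♚ ♝ · ♜│8
7│♟ ♟ ♟ ♟ · ♟ ♟ ♟│7
6│♞ · · · · ♛ · ·│6
5│· · · · ♟ · · ·│5
4│· · · · · · · ·│4
3│· · · · · · · ♘│3
2│♙ ♙ ♙ ♙ ♙ ♙ ♙ ♙│2
1│♖ · ♗ ♕ ♔ ♗ · ♖│1
  ─────────────────
  a b c d e f g h



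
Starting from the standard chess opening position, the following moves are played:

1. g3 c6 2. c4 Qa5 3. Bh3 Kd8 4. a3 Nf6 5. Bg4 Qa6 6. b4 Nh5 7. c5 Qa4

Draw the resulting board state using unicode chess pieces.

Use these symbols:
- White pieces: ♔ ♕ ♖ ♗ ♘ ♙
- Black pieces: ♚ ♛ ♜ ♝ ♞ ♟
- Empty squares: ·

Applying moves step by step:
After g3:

♜ ♞ ♝ ♛ ♚ ♝ ♞ ♜
♟ ♟ ♟ ♟ ♟ ♟ ♟ ♟
· · · · · · · ·
· · · · · · · ·
· · · · · · · ·
· · · · · · ♙ ·
♙ ♙ ♙ ♙ ♙ ♙ · ♙
♖ ♘ ♗ ♕ ♔ ♗ ♘ ♖


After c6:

♜ ♞ ♝ ♛ ♚ ♝ ♞ ♜
♟ ♟ · ♟ ♟ ♟ ♟ ♟
· · ♟ · · · · ·
· · · · · · · ·
· · · · · · · ·
· · · · · · ♙ ·
♙ ♙ ♙ ♙ ♙ ♙ · ♙
♖ ♘ ♗ ♕ ♔ ♗ ♘ ♖


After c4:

♜ ♞ ♝ ♛ ♚ ♝ ♞ ♜
♟ ♟ · ♟ ♟ ♟ ♟ ♟
· · ♟ · · · · ·
· · · · · · · ·
· · ♙ · · · · ·
· · · · · · ♙ ·
♙ ♙ · ♙ ♙ ♙ · ♙
♖ ♘ ♗ ♕ ♔ ♗ ♘ ♖


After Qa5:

♜ ♞ ♝ · ♚ ♝ ♞ ♜
♟ ♟ · ♟ ♟ ♟ ♟ ♟
· · ♟ · · · · ·
♛ · · · · · · ·
· · ♙ · · · · ·
· · · · · · ♙ ·
♙ ♙ · ♙ ♙ ♙ · ♙
♖ ♘ ♗ ♕ ♔ ♗ ♘ ♖


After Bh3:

♜ ♞ ♝ · ♚ ♝ ♞ ♜
♟ ♟ · ♟ ♟ ♟ ♟ ♟
· · ♟ · · · · ·
♛ · · · · · · ·
· · ♙ · · · · ·
· · · · · · ♙ ♗
♙ ♙ · ♙ ♙ ♙ · ♙
♖ ♘ ♗ ♕ ♔ · ♘ ♖


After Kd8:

♜ ♞ ♝ ♚ · ♝ ♞ ♜
♟ ♟ · ♟ ♟ ♟ ♟ ♟
· · ♟ · · · · ·
♛ · · · · · · ·
· · ♙ · · · · ·
· · · · · · ♙ ♗
♙ ♙ · ♙ ♙ ♙ · ♙
♖ ♘ ♗ ♕ ♔ · ♘ ♖


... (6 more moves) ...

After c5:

♜ ♞ ♝ ♚ · ♝ · ♜
♟ ♟ · ♟ ♟ ♟ ♟ ♟
♛ · ♟ · · · · ·
· · ♙ · · · · ♞
· ♙ · · · · ♗ ·
♙ · · · · · ♙ ·
· · · ♙ ♙ ♙ · ♙
♖ ♘ ♗ ♕ ♔ · ♘ ♖


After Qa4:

♜ ♞ ♝ ♚ · ♝ · ♜
♟ ♟ · ♟ ♟ ♟ ♟ ♟
· · ♟ · · · · ·
· · ♙ · · · · ♞
♛ ♙ · · · · ♗ ·
♙ · · · · · ♙ ·
· · · ♙ ♙ ♙ · ♙
♖ ♘ ♗ ♕ ♔ · ♘ ♖



  a b c d e f g h
  ─────────────────
8│♜ ♞ ♝ ♚ · ♝ · ♜│8
7│♟ ♟ · ♟ ♟ ♟ ♟ ♟│7
6│· · ♟ · · · · ·│6
5│· · ♙ · · · · ♞│5
4│♛ ♙ · · · · ♗ ·│4
3│♙ · · · · · ♙ ·│3
2│· · · ♙ ♙ ♙ · ♙│2
1│♖ ♘ ♗ ♕ ♔ · ♘ ♖│1
  ─────────────────
  a b c d e f g h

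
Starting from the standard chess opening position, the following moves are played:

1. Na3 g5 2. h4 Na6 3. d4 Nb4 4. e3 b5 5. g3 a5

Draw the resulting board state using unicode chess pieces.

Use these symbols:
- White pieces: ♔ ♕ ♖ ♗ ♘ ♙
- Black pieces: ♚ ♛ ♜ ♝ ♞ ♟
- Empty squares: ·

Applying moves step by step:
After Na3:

♜ ♞ ♝ ♛ ♚ ♝ ♞ ♜
♟ ♟ ♟ ♟ ♟ ♟ ♟ ♟
· · · · · · · ·
· · · · · · · ·
· · · · · · · ·
♘ · · · · · · ·
♙ ♙ ♙ ♙ ♙ ♙ ♙ ♙
♖ · ♗ ♕ ♔ ♗ ♘ ♖


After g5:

♜ ♞ ♝ ♛ ♚ ♝ ♞ ♜
♟ ♟ ♟ ♟ ♟ ♟ · ♟
· · · · · · · ·
· · · · · · ♟ ·
· · · · · · · ·
♘ · · · · · · ·
♙ ♙ ♙ ♙ ♙ ♙ ♙ ♙
♖ · ♗ ♕ ♔ ♗ ♘ ♖


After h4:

♜ ♞ ♝ ♛ ♚ ♝ ♞ ♜
♟ ♟ ♟ ♟ ♟ ♟ · ♟
· · · · · · · ·
· · · · · · ♟ ·
· · · · · · · ♙
♘ · · · · · · ·
♙ ♙ ♙ ♙ ♙ ♙ ♙ ·
♖ · ♗ ♕ ♔ ♗ ♘ ♖


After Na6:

♜ · ♝ ♛ ♚ ♝ ♞ ♜
♟ ♟ ♟ ♟ ♟ ♟ · ♟
♞ · · · · · · ·
· · · · · · ♟ ·
· · · · · · · ♙
♘ · · · · · · ·
♙ ♙ ♙ ♙ ♙ ♙ ♙ ·
♖ · ♗ ♕ ♔ ♗ ♘ ♖


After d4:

♜ · ♝ ♛ ♚ ♝ ♞ ♜
♟ ♟ ♟ ♟ ♟ ♟ · ♟
♞ · · · · · · ·
· · · · · · ♟ ·
· · · ♙ · · · ♙
♘ · · · · · · ·
♙ ♙ ♙ · ♙ ♙ ♙ ·
♖ · ♗ ♕ ♔ ♗ ♘ ♖


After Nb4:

♜ · ♝ ♛ ♚ ♝ ♞ ♜
♟ ♟ ♟ ♟ ♟ ♟ · ♟
· · · · · · · ·
· · · · · · ♟ ·
· ♞ · ♙ · · · ♙
♘ · · · · · · ·
♙ ♙ ♙ · ♙ ♙ ♙ ·
♖ · ♗ ♕ ♔ ♗ ♘ ♖


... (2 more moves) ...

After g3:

♜ · ♝ ♛ ♚ ♝ ♞ ♜
♟ · ♟ ♟ ♟ ♟ · ♟
· · · · · · · ·
· ♟ · · · · ♟ ·
· ♞ · ♙ · · · ♙
♘ · · · ♙ · ♙ ·
♙ ♙ ♙ · · ♙ · ·
♖ · ♗ ♕ ♔ ♗ ♘ ♖


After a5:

♜ · ♝ ♛ ♚ ♝ ♞ ♜
· · ♟ ♟ ♟ ♟ · ♟
· · · · · · · ·
♟ ♟ · · · · ♟ ·
· ♞ · ♙ · · · ♙
♘ · · · ♙ · ♙ ·
♙ ♙ ♙ · · ♙ · ·
♖ · ♗ ♕ ♔ ♗ ♘ ♖



  a b c d e f g h
  ─────────────────
8│♜ · ♝ ♛ ♚ ♝ ♞ ♜│8
7│· · ♟ ♟ ♟ ♟ · ♟│7
6│· · · · · · · ·│6
5│♟ ♟ · · · · ♟ ·│5
4│· ♞ · ♙ · · · ♙│4
3│♘ · · · ♙ · ♙ ·│3
2│♙ ♙ ♙ · · ♙ · ·│2
1│♖ · ♗ ♕ ♔ ♗ ♘ ♖│1
  ─────────────────
  a b c d e f g h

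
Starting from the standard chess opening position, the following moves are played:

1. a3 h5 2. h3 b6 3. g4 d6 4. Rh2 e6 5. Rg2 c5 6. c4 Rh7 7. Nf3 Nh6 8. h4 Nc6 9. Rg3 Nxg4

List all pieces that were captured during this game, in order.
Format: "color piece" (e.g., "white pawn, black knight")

Tracking captures:
  Nxg4: captured white pawn

white pawn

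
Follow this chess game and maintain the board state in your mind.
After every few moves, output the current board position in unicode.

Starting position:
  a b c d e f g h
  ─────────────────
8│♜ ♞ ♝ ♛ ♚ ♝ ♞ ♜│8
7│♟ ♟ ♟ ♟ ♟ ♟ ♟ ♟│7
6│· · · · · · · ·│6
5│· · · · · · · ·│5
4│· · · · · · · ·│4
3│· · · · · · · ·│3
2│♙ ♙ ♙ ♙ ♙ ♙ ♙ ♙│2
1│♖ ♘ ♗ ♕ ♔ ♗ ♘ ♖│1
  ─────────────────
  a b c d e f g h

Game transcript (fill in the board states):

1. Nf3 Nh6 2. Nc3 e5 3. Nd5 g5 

  a b c d e f g h
  ─────────────────
8│♜ ♞ ♝ ♛ ♚ ♝ · ♜│8
7│♟ ♟ ♟ ♟ · ♟ · ♟│7
6│· · · · · · · ♞│6
5│· · · ♘ ♟ · ♟ ·│5
4│· · · · · · · ·│4
3│· · · · · ♘ · ·│3
2│♙ ♙ ♙ ♙ ♙ ♙ ♙ ♙│2
1│♖ · ♗ ♕ ♔ ♗ · ♖│1
  ─────────────────
  a b c d e f g h

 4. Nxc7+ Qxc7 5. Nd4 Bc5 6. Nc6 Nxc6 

  a b c d e f g h
  ─────────────────
8│♜ · ♝ · ♚ · · ♜│8
7│♟ ♟ ♛ ♟ · ♟ · ♟│7
6│· · ♞ · · · · ♞│6
5│· · ♝ · ♟ · ♟ ·│5
4│· · · · · · · ·│4
3│· · · · · · · ·│3
2│♙ ♙ ♙ ♙ ♙ ♙ ♙ ♙│2
1│♖ · ♗ ♕ ♔ ♗ · ♖│1
  ─────────────────
  a b c d e f g h

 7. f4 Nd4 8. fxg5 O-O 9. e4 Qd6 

  a b c d e f g h
  ─────────────────
8│♜ · ♝ · · ♜ ♚ ·│8
7│♟ ♟ · ♟ · ♟ · ♟│7
6│· · · ♛ · · · ♞│6
5│· · ♝ · ♟ · ♙ ·│5
4│· · · ♞ ♙ · · ·│4
3│· · · · · · · ·│3
2│♙ ♙ ♙ ♙ · · ♙ ♙│2
1│♖ · ♗ ♕ ♔ ♗ · ♖│1
  ─────────────────
  a b c d e f g h

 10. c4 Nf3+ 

  a b c d e f g h
  ─────────────────
8│♜ · ♝ · · ♜ ♚ ·│8
7│♟ ♟ · ♟ · ♟ · ♟│7
6│· · · ♛ · · · ♞│6
5│· · ♝ · ♟ · ♙ ·│5
4│· · ♙ · ♙ · · ·│4
3│· · · · · ♞ · ·│3
2│♙ ♙ · ♙ · · ♙ ♙│2
1│♖ · ♗ ♕ ♔ ♗ · ♖│1
  ─────────────────
  a b c d e f g h


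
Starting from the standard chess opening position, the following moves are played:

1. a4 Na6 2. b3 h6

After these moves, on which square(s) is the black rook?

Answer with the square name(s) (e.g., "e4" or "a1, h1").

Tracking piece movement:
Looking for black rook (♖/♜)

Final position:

  a b c d e f g h
  ─────────────────
8│♜ · ♝ ♛ ♚ ♝ ♞ ♜│8
7│♟ ♟ ♟ ♟ ♟ ♟ ♟ ·│7
6│♞ · · · · · · ♟│6
5│· · · · · · · ·│5
4│♙ · · · · · · ·│4
3│· ♙ · · · · · ·│3
2│· · ♙ ♙ ♙ ♙ ♙ ♙│2
1│♖ ♘ ♗ ♕ ♔ ♗ ♘ ♖│1
  ─────────────────
  a b c d e f g h


a8, h8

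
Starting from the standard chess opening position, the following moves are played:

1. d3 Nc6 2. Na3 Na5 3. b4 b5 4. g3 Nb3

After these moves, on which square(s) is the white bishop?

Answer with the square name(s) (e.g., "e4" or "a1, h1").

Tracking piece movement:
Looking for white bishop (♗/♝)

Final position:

  a b c d e f g h
  ─────────────────
8│♜ · ♝ ♛ ♚ ♝ ♞ ♜│8
7│♟ · ♟ ♟ ♟ ♟ ♟ ♟│7
6│· · · · · · · ·│6
5│· ♟ · · · · · ·│5
4│· ♙ · · · · · ·│4
3│♘ ♞ · ♙ · · ♙ ·│3
2│♙ · ♙ · ♙ ♙ · ♙│2
1│♖ · ♗ ♕ ♔ ♗ ♘ ♖│1
  ─────────────────
  a b c d e f g h


c1, f1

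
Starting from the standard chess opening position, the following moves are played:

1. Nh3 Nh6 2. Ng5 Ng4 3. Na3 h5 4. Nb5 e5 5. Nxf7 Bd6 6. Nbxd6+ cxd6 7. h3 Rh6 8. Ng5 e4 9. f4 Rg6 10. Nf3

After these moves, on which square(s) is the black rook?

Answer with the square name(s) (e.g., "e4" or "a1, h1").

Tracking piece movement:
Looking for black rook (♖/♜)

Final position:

  a b c d e f g h
  ─────────────────
8│♜ ♞ ♝ ♛ ♚ · · ·│8
7│♟ ♟ · ♟ · · ♟ ·│7
6│· · · ♟ · · ♜ ·│6
5│· · · · · · · ♟│5
4│· · · · ♟ ♙ ♞ ·│4
3│· · · · · ♘ · ♙│3
2│♙ ♙ ♙ ♙ ♙ · ♙ ·│2
1│♖ · ♗ ♕ ♔ ♗ · ♖│1
  ─────────────────
  a b c d e f g h


a8, g6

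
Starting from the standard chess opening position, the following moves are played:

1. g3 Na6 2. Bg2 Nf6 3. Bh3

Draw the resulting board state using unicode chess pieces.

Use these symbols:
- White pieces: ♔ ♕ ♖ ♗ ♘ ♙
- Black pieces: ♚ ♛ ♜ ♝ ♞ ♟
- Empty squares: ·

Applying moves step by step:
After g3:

♜ ♞ ♝ ♛ ♚ ♝ ♞ ♜
♟ ♟ ♟ ♟ ♟ ♟ ♟ ♟
· · · · · · · ·
· · · · · · · ·
· · · · · · · ·
· · · · · · ♙ ·
♙ ♙ ♙ ♙ ♙ ♙ · ♙
♖ ♘ ♗ ♕ ♔ ♗ ♘ ♖


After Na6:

♜ · ♝ ♛ ♚ ♝ ♞ ♜
♟ ♟ ♟ ♟ ♟ ♟ ♟ ♟
♞ · · · · · · ·
· · · · · · · ·
· · · · · · · ·
· · · · · · ♙ ·
♙ ♙ ♙ ♙ ♙ ♙ · ♙
♖ ♘ ♗ ♕ ♔ ♗ ♘ ♖


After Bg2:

♜ · ♝ ♛ ♚ ♝ ♞ ♜
♟ ♟ ♟ ♟ ♟ ♟ ♟ ♟
♞ · · · · · · ·
· · · · · · · ·
· · · · · · · ·
· · · · · · ♙ ·
♙ ♙ ♙ ♙ ♙ ♙ ♗ ♙
♖ ♘ ♗ ♕ ♔ · ♘ ♖


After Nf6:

♜ · ♝ ♛ ♚ ♝ · ♜
♟ ♟ ♟ ♟ ♟ ♟ ♟ ♟
♞ · · · · ♞ · ·
· · · · · · · ·
· · · · · · · ·
· · · · · · ♙ ·
♙ ♙ ♙ ♙ ♙ ♙ ♗ ♙
♖ ♘ ♗ ♕ ♔ · ♘ ♖


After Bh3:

♜ · ♝ ♛ ♚ ♝ · ♜
♟ ♟ ♟ ♟ ♟ ♟ ♟ ♟
♞ · · · · ♞ · ·
· · · · · · · ·
· · · · · · · ·
· · · · · · ♙ ♗
♙ ♙ ♙ ♙ ♙ ♙ · ♙
♖ ♘ ♗ ♕ ♔ · ♘ ♖



  a b c d e f g h
  ─────────────────
8│♜ · ♝ ♛ ♚ ♝ · ♜│8
7│♟ ♟ ♟ ♟ ♟ ♟ ♟ ♟│7
6│♞ · · · · ♞ · ·│6
5│· · · · · · · ·│5
4│· · · · · · · ·│4
3│· · · · · · ♙ ♗│3
2│♙ ♙ ♙ ♙ ♙ ♙ · ♙│2
1│♖ ♘ ♗ ♕ ♔ · ♘ ♖│1
  ─────────────────
  a b c d e f g h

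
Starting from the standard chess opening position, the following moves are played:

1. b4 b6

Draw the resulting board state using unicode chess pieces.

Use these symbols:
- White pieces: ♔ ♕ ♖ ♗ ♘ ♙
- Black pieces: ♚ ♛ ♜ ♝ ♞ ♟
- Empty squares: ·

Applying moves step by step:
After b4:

♜ ♞ ♝ ♛ ♚ ♝ ♞ ♜
♟ ♟ ♟ ♟ ♟ ♟ ♟ ♟
· · · · · · · ·
· · · · · · · ·
· ♙ · · · · · ·
· · · · · · · ·
♙ · ♙ ♙ ♙ ♙ ♙ ♙
♖ ♘ ♗ ♕ ♔ ♗ ♘ ♖


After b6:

♜ ♞ ♝ ♛ ♚ ♝ ♞ ♜
♟ · ♟ ♟ ♟ ♟ ♟ ♟
· ♟ · · · · · ·
· · · · · · · ·
· ♙ · · · · · ·
· · · · · · · ·
♙ · ♙ ♙ ♙ ♙ ♙ ♙
♖ ♘ ♗ ♕ ♔ ♗ ♘ ♖



  a b c d e f g h
  ─────────────────
8│♜ ♞ ♝ ♛ ♚ ♝ ♞ ♜│8
7│♟ · ♟ ♟ ♟ ♟ ♟ ♟│7
6│· ♟ · · · · · ·│6
5│· · · · · · · ·│5
4│· ♙ · · · · · ·│4
3│· · · · · · · ·│3
2│♙ · ♙ ♙ ♙ ♙ ♙ ♙│2
1│♖ ♘ ♗ ♕ ♔ ♗ ♘ ♖│1
  ─────────────────
  a b c d e f g h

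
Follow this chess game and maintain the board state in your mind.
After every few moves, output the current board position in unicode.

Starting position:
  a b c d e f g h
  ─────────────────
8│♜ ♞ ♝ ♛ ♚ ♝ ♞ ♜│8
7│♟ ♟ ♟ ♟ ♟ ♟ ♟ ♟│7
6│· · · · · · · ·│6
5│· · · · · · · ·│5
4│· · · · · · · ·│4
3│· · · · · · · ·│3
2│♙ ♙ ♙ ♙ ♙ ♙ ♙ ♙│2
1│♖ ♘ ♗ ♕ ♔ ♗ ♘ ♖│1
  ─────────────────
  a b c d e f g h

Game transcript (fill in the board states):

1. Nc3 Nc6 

  a b c d e f g h
  ─────────────────
8│♜ · ♝ ♛ ♚ ♝ ♞ ♜│8
7│♟ ♟ ♟ ♟ ♟ ♟ ♟ ♟│7
6│· · ♞ · · · · ·│6
5│· · · · · · · ·│5
4│· · · · · · · ·│4
3│· · ♘ · · · · ·│3
2│♙ ♙ ♙ ♙ ♙ ♙ ♙ ♙│2
1│♖ · ♗ ♕ ♔ ♗ ♘ ♖│1
  ─────────────────
  a b c d e f g h

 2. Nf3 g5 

  a b c d e f g h
  ─────────────────
8│♜ · ♝ ♛ ♚ ♝ ♞ ♜│8
7│♟ ♟ ♟ ♟ ♟ ♟ · ♟│7
6│· · ♞ · · · · ·│6
5│· · · · · · ♟ ·│5
4│· · · · · · · ·│4
3│· · ♘ · · ♘ · ·│3
2│♙ ♙ ♙ ♙ ♙ ♙ ♙ ♙│2
1│♖ · ♗ ♕ ♔ ♗ · ♖│1
  ─────────────────
  a b c d e f g h

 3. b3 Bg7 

  a b c d e f g h
  ─────────────────
8│♜ · ♝ ♛ ♚ · ♞ ♜│8
7│♟ ♟ ♟ ♟ ♟ ♟ ♝ ♟│7
6│· · ♞ · · · · ·│6
5│· · · · · · ♟ ·│5
4│· · · · · · · ·│4
3│· ♙ ♘ · · ♘ · ·│3
2│♙ · ♙ ♙ ♙ ♙ ♙ ♙│2
1│♖ · ♗ ♕ ♔ ♗ · ♖│1
  ─────────────────
  a b c d e f g h



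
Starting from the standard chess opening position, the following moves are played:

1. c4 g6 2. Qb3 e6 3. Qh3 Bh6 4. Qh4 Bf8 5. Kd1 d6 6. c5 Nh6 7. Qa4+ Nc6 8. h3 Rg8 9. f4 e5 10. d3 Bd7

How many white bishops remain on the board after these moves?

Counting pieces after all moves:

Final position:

  a b c d e f g h
  ─────────────────
8│♜ · · ♛ ♚ ♝ ♜ ·│8
7│♟ ♟ ♟ ♝ · ♟ · ♟│7
6│· · ♞ ♟ · · ♟ ♞│6
5│· · ♙ · ♟ · · ·│5
4│♕ · · · · ♙ · ·│4
3│· · · ♙ · · · ♙│3
2│♙ ♙ · · ♙ · ♙ ·│2
1│♖ ♘ ♗ ♔ · ♗ ♘ ♖│1
  ─────────────────
  a b c d e f g h


2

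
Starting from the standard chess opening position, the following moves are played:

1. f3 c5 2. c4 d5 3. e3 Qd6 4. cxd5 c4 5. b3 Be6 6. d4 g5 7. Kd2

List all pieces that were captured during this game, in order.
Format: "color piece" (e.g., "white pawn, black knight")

Tracking captures:
  cxd5: captured black pawn

black pawn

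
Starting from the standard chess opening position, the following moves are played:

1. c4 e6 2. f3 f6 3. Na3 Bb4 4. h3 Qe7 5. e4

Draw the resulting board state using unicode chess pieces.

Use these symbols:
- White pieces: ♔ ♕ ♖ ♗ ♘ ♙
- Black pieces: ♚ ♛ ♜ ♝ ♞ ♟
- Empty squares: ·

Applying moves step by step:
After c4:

♜ ♞ ♝ ♛ ♚ ♝ ♞ ♜
♟ ♟ ♟ ♟ ♟ ♟ ♟ ♟
· · · · · · · ·
· · · · · · · ·
· · ♙ · · · · ·
· · · · · · · ·
♙ ♙ · ♙ ♙ ♙ ♙ ♙
♖ ♘ ♗ ♕ ♔ ♗ ♘ ♖


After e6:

♜ ♞ ♝ ♛ ♚ ♝ ♞ ♜
♟ ♟ ♟ ♟ · ♟ ♟ ♟
· · · · ♟ · · ·
· · · · · · · ·
· · ♙ · · · · ·
· · · · · · · ·
♙ ♙ · ♙ ♙ ♙ ♙ ♙
♖ ♘ ♗ ♕ ♔ ♗ ♘ ♖


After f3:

♜ ♞ ♝ ♛ ♚ ♝ ♞ ♜
♟ ♟ ♟ ♟ · ♟ ♟ ♟
· · · · ♟ · · ·
· · · · · · · ·
· · ♙ · · · · ·
· · · · · ♙ · ·
♙ ♙ · ♙ ♙ · ♙ ♙
♖ ♘ ♗ ♕ ♔ ♗ ♘ ♖


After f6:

♜ ♞ ♝ ♛ ♚ ♝ ♞ ♜
♟ ♟ ♟ ♟ · · ♟ ♟
· · · · ♟ ♟ · ·
· · · · · · · ·
· · ♙ · · · · ·
· · · · · ♙ · ·
♙ ♙ · ♙ ♙ · ♙ ♙
♖ ♘ ♗ ♕ ♔ ♗ ♘ ♖


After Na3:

♜ ♞ ♝ ♛ ♚ ♝ ♞ ♜
♟ ♟ ♟ ♟ · · ♟ ♟
· · · · ♟ ♟ · ·
· · · · · · · ·
· · ♙ · · · · ·
♘ · · · · ♙ · ·
♙ ♙ · ♙ ♙ · ♙ ♙
♖ · ♗ ♕ ♔ ♗ ♘ ♖


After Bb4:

♜ ♞ ♝ ♛ ♚ · ♞ ♜
♟ ♟ ♟ ♟ · · ♟ ♟
· · · · ♟ ♟ · ·
· · · · · · · ·
· ♝ ♙ · · · · ·
♘ · · · · ♙ · ·
♙ ♙ · ♙ ♙ · ♙ ♙
♖ · ♗ ♕ ♔ ♗ ♘ ♖


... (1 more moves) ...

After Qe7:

♜ ♞ ♝ · ♚ · ♞ ♜
♟ ♟ ♟ ♟ ♛ · ♟ ♟
· · · · ♟ ♟ · ·
· · · · · · · ·
· ♝ ♙ · · · · ·
♘ · · · · ♙ · ♙
♙ ♙ · ♙ ♙ · ♙ ·
♖ · ♗ ♕ ♔ ♗ ♘ ♖


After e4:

♜ ♞ ♝ · ♚ · ♞ ♜
♟ ♟ ♟ ♟ ♛ · ♟ ♟
· · · · ♟ ♟ · ·
· · · · · · · ·
· ♝ ♙ · ♙ · · ·
♘ · · · · ♙ · ♙
♙ ♙ · ♙ · · ♙ ·
♖ · ♗ ♕ ♔ ♗ ♘ ♖



  a b c d e f g h
  ─────────────────
8│♜ ♞ ♝ · ♚ · ♞ ♜│8
7│♟ ♟ ♟ ♟ ♛ · ♟ ♟│7
6│· · · · ♟ ♟ · ·│6
5│· · · · · · · ·│5
4│· ♝ ♙ · ♙ · · ·│4
3│♘ · · · · ♙ · ♙│3
2│♙ ♙ · ♙ · · ♙ ·│2
1│♖ · ♗ ♕ ♔ ♗ ♘ ♖│1
  ─────────────────
  a b c d e f g h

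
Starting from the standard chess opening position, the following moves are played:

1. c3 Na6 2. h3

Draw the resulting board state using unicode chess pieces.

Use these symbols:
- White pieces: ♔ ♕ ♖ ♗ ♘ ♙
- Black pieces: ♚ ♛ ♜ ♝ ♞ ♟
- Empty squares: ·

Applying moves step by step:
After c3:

♜ ♞ ♝ ♛ ♚ ♝ ♞ ♜
♟ ♟ ♟ ♟ ♟ ♟ ♟ ♟
· · · · · · · ·
· · · · · · · ·
· · · · · · · ·
· · ♙ · · · · ·
♙ ♙ · ♙ ♙ ♙ ♙ ♙
♖ ♘ ♗ ♕ ♔ ♗ ♘ ♖


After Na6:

♜ · ♝ ♛ ♚ ♝ ♞ ♜
♟ ♟ ♟ ♟ ♟ ♟ ♟ ♟
♞ · · · · · · ·
· · · · · · · ·
· · · · · · · ·
· · ♙ · · · · ·
♙ ♙ · ♙ ♙ ♙ ♙ ♙
♖ ♘ ♗ ♕ ♔ ♗ ♘ ♖


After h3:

♜ · ♝ ♛ ♚ ♝ ♞ ♜
♟ ♟ ♟ ♟ ♟ ♟ ♟ ♟
♞ · · · · · · ·
· · · · · · · ·
· · · · · · · ·
· · ♙ · · · · ♙
♙ ♙ · ♙ ♙ ♙ ♙ ·
♖ ♘ ♗ ♕ ♔ ♗ ♘ ♖



  a b c d e f g h
  ─────────────────
8│♜ · ♝ ♛ ♚ ♝ ♞ ♜│8
7│♟ ♟ ♟ ♟ ♟ ♟ ♟ ♟│7
6│♞ · · · · · · ·│6
5│· · · · · · · ·│5
4│· · · · · · · ·│4
3│· · ♙ · · · · ♙│3
2│♙ ♙ · ♙ ♙ ♙ ♙ ·│2
1│♖ ♘ ♗ ♕ ♔ ♗ ♘ ♖│1
  ─────────────────
  a b c d e f g h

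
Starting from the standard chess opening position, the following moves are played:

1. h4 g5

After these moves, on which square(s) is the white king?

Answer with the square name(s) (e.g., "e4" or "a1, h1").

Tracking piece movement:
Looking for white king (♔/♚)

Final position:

  a b c d e f g h
  ─────────────────
8│♜ ♞ ♝ ♛ ♚ ♝ ♞ ♜│8
7│♟ ♟ ♟ ♟ ♟ ♟ · ♟│7
6│· · · · · · · ·│6
5│· · · · · · ♟ ·│5
4│· · · · · · · ♙│4
3│· · · · · · · ·│3
2│♙ ♙ ♙ ♙ ♙ ♙ ♙ ·│2
1│♖ ♘ ♗ ♕ ♔ ♗ ♘ ♖│1
  ─────────────────
  a b c d e f g h


e1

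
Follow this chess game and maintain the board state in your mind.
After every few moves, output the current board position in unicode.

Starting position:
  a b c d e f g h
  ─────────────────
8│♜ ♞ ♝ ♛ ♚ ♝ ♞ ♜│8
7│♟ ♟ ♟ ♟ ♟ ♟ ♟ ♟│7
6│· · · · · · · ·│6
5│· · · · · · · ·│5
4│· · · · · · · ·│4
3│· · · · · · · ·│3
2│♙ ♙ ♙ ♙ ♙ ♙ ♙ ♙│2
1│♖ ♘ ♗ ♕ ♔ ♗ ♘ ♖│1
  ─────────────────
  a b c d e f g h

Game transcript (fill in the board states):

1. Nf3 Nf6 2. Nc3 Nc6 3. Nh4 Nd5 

  a b c d e f g h
  ─────────────────
8│♜ · ♝ ♛ ♚ ♝ · ♜│8
7│♟ ♟ ♟ ♟ ♟ ♟ ♟ ♟│7
6│· · ♞ · · · · ·│6
5│· · · ♞ · · · ·│5
4│· · · · · · · ♘│4
3│· · ♘ · · · · ·│3
2│♙ ♙ ♙ ♙ ♙ ♙ ♙ ♙│2
1│♖ · ♗ ♕ ♔ ♗ · ♖│1
  ─────────────────
  a b c d e f g h

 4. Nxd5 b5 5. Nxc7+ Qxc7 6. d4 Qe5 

  a b c d e f g h
  ─────────────────
8│♜ · ♝ · ♚ ♝ · ♜│8
7│♟ · · ♟ ♟ ♟ ♟ ♟│7
6│· · ♞ · · · · ·│6
5│· ♟ · · ♛ · · ·│5
4│· · · ♙ · · · ♘│4
3│· · · · · · · ·│3
2│♙ ♙ ♙ · ♙ ♙ ♙ ♙│2
1│♖ · ♗ ♕ ♔ ♗ · ♖│1
  ─────────────────
  a b c d e f g h

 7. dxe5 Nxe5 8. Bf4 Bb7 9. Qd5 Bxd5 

  a b c d e f g h
  ─────────────────
8│♜ · · · ♚ ♝ · ♜│8
7│♟ · · ♟ ♟ ♟ ♟ ♟│7
6│· · · · · · · ·│6
5│· ♟ · ♝ ♞ · · ·│5
4│· · · · · ♗ · ♘│4
3│· · · · · · · ·│3
2│♙ ♙ ♙ · ♙ ♙ ♙ ♙│2
1│♖ · · · ♔ ♗ · ♖│1
  ─────────────────
  a b c d e f g h

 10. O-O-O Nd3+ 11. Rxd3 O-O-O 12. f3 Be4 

  a b c d e f g h
  ─────────────────
8│· · ♚ ♜ · ♝ · ♜│8
7│♟ · · ♟ ♟ ♟ ♟ ♟│7
6│· · · · · · · ·│6
5│· ♟ · · · · · ·│5
4│· · · · ♝ ♗ · ♘│4
3│· · · ♖ · ♙ · ·│3
2│♙ ♙ ♙ · ♙ · ♙ ♙│2
1│· · ♔ · · ♗ · ♖│1
  ─────────────────
  a b c d e f g h

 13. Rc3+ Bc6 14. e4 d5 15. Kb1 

  a b c d e f g h
  ─────────────────
8│· · ♚ ♜ · ♝ · ♜│8
7│♟ · · · ♟ ♟ ♟ ♟│7
6│· · ♝ · · · · ·│6
5│· ♟ · ♟ · · · ·│5
4│· · · · ♙ ♗ · ♘│4
3│· · ♖ · · ♙ · ·│3
2│♙ ♙ ♙ · · · ♙ ♙│2
1│· ♔ · · · ♗ · ♖│1
  ─────────────────
  a b c d e f g h


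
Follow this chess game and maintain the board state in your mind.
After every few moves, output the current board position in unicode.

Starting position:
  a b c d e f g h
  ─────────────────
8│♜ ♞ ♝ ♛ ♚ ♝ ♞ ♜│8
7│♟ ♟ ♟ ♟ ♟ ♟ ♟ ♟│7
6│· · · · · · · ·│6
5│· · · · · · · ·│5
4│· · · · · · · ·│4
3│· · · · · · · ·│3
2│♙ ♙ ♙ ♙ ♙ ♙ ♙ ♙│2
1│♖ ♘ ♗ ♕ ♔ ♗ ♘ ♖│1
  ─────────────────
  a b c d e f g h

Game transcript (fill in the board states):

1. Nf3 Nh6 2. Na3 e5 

  a b c d e f g h
  ─────────────────
8│♜ ♞ ♝ ♛ ♚ ♝ · ♜│8
7│♟ ♟ ♟ ♟ · ♟ ♟ ♟│7
6│· · · · · · · ♞│6
5│· · · · ♟ · · ·│5
4│· · · · · · · ·│4
3│♘ · · · · ♘ · ·│3
2│♙ ♙ ♙ ♙ ♙ ♙ ♙ ♙│2
1│♖ · ♗ ♕ ♔ ♗ · ♖│1
  ─────────────────
  a b c d e f g h

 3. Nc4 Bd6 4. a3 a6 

  a b c d e f g h
  ─────────────────
8│♜ ♞ ♝ ♛ ♚ · · ♜│8
7│· ♟ ♟ ♟ · ♟ ♟ ♟│7
6│♟ · · ♝ · · · ♞│6
5│· · · · ♟ · · ·│5
4│· · ♘ · · · · ·│4
3│♙ · · · · ♘ · ·│3
2│· ♙ ♙ ♙ ♙ ♙ ♙ ♙│2
1│♖ · ♗ ♕ ♔ ♗ · ♖│1
  ─────────────────
  a b c d e f g h

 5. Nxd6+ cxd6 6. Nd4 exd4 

  a b c d e f g h
  ─────────────────
8│♜ ♞ ♝ ♛ ♚ · · ♜│8
7│· ♟ · ♟ · ♟ ♟ ♟│7
6│♟ · · ♟ · · · ♞│6
5│· · · · · · · ·│5
4│· · · ♟ · · · ·│4
3│♙ · · · · · · ·│3
2│· ♙ ♙ ♙ ♙ ♙ ♙ ♙│2
1│♖ · ♗ ♕ ♔ ♗ · ♖│1
  ─────────────────
  a b c d e f g h

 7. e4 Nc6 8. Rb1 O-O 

  a b c d e f g h
  ─────────────────
8│♜ · ♝ ♛ · ♜ ♚ ·│8
7│· ♟ · ♟ · ♟ ♟ ♟│7
6│♟ · ♞ ♟ · · · ♞│6
5│· · · · · · · ·│5
4│· · · ♟ ♙ · · ·│4
3│♙ · · · · · · ·│3
2│· ♙ ♙ ♙ · ♙ ♙ ♙│2
1│· ♖ ♗ ♕ ♔ ♗ · ♖│1
  ─────────────────
  a b c d e f g h

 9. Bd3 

  a b c d e f g h
  ─────────────────
8│♜ · ♝ ♛ · ♜ ♚ ·│8
7│· ♟ · ♟ · ♟ ♟ ♟│7
6│♟ · ♞ ♟ · · · ♞│6
5│· · · · · · · ·│5
4│· · · ♟ ♙ · · ·│4
3│♙ · · ♗ · · · ·│3
2│· ♙ ♙ ♙ · ♙ ♙ ♙│2
1│· ♖ ♗ ♕ ♔ · · ♖│1
  ─────────────────
  a b c d e f g h


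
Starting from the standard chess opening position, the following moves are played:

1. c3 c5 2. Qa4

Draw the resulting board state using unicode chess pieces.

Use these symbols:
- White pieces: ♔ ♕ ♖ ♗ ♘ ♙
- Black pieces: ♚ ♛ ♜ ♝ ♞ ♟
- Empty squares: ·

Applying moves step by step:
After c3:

♜ ♞ ♝ ♛ ♚ ♝ ♞ ♜
♟ ♟ ♟ ♟ ♟ ♟ ♟ ♟
· · · · · · · ·
· · · · · · · ·
· · · · · · · ·
· · ♙ · · · · ·
♙ ♙ · ♙ ♙ ♙ ♙ ♙
♖ ♘ ♗ ♕ ♔ ♗ ♘ ♖


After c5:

♜ ♞ ♝ ♛ ♚ ♝ ♞ ♜
♟ ♟ · ♟ ♟ ♟ ♟ ♟
· · · · · · · ·
· · ♟ · · · · ·
· · · · · · · ·
· · ♙ · · · · ·
♙ ♙ · ♙ ♙ ♙ ♙ ♙
♖ ♘ ♗ ♕ ♔ ♗ ♘ ♖


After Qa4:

♜ ♞ ♝ ♛ ♚ ♝ ♞ ♜
♟ ♟ · ♟ ♟ ♟ ♟ ♟
· · · · · · · ·
· · ♟ · · · · ·
♕ · · · · · · ·
· · ♙ · · · · ·
♙ ♙ · ♙ ♙ ♙ ♙ ♙
♖ ♘ ♗ · ♔ ♗ ♘ ♖



  a b c d e f g h
  ─────────────────
8│♜ ♞ ♝ ♛ ♚ ♝ ♞ ♜│8
7│♟ ♟ · ♟ ♟ ♟ ♟ ♟│7
6│· · · · · · · ·│6
5│· · ♟ · · · · ·│5
4│♕ · · · · · · ·│4
3│· · ♙ · · · · ·│3
2│♙ ♙ · ♙ ♙ ♙ ♙ ♙│2
1│♖ ♘ ♗ · ♔ ♗ ♘ ♖│1
  ─────────────────
  a b c d e f g h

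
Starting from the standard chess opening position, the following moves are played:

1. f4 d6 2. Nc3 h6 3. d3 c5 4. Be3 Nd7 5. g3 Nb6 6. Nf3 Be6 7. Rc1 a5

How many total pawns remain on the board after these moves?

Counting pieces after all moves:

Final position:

  a b c d e f g h
  ─────────────────
8│♜ · · ♛ ♚ ♝ ♞ ♜│8
7│· ♟ · · ♟ ♟ ♟ ·│7
6│· ♞ · ♟ ♝ · · ♟│6
5│♟ · ♟ · · · · ·│5
4│· · · · · ♙ · ·│4
3│· · ♘ ♙ ♗ ♘ ♙ ·│3
2│♙ ♙ ♙ · ♙ · · ♙│2
1│· · ♖ ♕ ♔ ♗ · ♖│1
  ─────────────────
  a b c d e f g h


16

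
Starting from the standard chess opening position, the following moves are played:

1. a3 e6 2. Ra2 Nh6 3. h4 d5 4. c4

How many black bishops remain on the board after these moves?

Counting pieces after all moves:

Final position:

  a b c d e f g h
  ─────────────────
8│♜ ♞ ♝ ♛ ♚ ♝ · ♜│8
7│♟ ♟ ♟ · · ♟ ♟ ♟│7
6│· · · · ♟ · · ♞│6
5│· · · ♟ · · · ·│5
4│· · ♙ · · · · ♙│4
3│♙ · · · · · · ·│3
2│♖ ♙ · ♙ ♙ ♙ ♙ ·│2
1│· ♘ ♗ ♕ ♔ ♗ ♘ ♖│1
  ─────────────────
  a b c d e f g h


2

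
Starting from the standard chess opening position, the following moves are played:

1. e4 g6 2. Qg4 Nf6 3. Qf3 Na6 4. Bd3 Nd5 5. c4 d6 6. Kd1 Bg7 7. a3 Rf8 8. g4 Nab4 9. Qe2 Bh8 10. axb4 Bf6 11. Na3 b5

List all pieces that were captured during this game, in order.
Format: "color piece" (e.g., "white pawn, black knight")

Tracking captures:
  axb4: captured black knight

black knight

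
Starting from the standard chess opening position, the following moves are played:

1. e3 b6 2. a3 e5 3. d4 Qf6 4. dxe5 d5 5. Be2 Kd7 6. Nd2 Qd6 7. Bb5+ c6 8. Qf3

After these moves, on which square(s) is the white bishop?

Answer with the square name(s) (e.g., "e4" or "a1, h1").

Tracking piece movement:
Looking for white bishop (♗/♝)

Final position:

  a b c d e f g h
  ─────────────────
8│♜ ♞ ♝ · · ♝ ♞ ♜│8
7│♟ · · ♚ · ♟ ♟ ♟│7
6│· ♟ ♟ ♛ · · · ·│6
5│· ♗ · ♟ ♙ · · ·│5
4│· · · · · · · ·│4
3│♙ · · · ♙ ♕ · ·│3
2│· ♙ ♙ ♘ · ♙ ♙ ♙│2
1│♖ · ♗ · ♔ · ♘ ♖│1
  ─────────────────
  a b c d e f g h


b5, c1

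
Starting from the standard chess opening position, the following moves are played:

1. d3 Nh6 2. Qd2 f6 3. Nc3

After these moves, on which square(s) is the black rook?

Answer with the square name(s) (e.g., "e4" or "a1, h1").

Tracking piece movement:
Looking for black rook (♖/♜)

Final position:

  a b c d e f g h
  ─────────────────
8│♜ ♞ ♝ ♛ ♚ ♝ · ♜│8
7│♟ ♟ ♟ ♟ ♟ · ♟ ♟│7
6│· · · · · ♟ · ♞│6
5│· · · · · · · ·│5
4│· · · · · · · ·│4
3│· · ♘ ♙ · · · ·│3
2│♙ ♙ ♙ ♕ ♙ ♙ ♙ ♙│2
1│♖ · ♗ · ♔ ♗ ♘ ♖│1
  ─────────────────
  a b c d e f g h


a8, h8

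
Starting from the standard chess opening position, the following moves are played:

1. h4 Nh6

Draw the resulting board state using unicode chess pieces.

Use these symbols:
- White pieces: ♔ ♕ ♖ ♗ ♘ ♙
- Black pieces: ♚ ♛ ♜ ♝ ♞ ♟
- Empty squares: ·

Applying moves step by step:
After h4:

♜ ♞ ♝ ♛ ♚ ♝ ♞ ♜
♟ ♟ ♟ ♟ ♟ ♟ ♟ ♟
· · · · · · · ·
· · · · · · · ·
· · · · · · · ♙
· · · · · · · ·
♙ ♙ ♙ ♙ ♙ ♙ ♙ ·
♖ ♘ ♗ ♕ ♔ ♗ ♘ ♖


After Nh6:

♜ ♞ ♝ ♛ ♚ ♝ · ♜
♟ ♟ ♟ ♟ ♟ ♟ ♟ ♟
· · · · · · · ♞
· · · · · · · ·
· · · · · · · ♙
· · · · · · · ·
♙ ♙ ♙ ♙ ♙ ♙ ♙ ·
♖ ♘ ♗ ♕ ♔ ♗ ♘ ♖



  a b c d e f g h
  ─────────────────
8│♜ ♞ ♝ ♛ ♚ ♝ · ♜│8
7│♟ ♟ ♟ ♟ ♟ ♟ ♟ ♟│7
6│· · · · · · · ♞│6
5│· · · · · · · ·│5
4│· · · · · · · ♙│4
3│· · · · · · · ·│3
2│♙ ♙ ♙ ♙ ♙ ♙ ♙ ·│2
1│♖ ♘ ♗ ♕ ♔ ♗ ♘ ♖│1
  ─────────────────
  a b c d e f g h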